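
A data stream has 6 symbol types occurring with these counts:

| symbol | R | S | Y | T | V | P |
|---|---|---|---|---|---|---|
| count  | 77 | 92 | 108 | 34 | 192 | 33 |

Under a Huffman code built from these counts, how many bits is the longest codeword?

4

Merge the two lowest-weight nodes at each step:
P(33) + T(34) → 67
67 + R(77) → 144
S(92) + Y(108) → 200
144 + V(192) → 336
200 + 336 → 536
The rarest symbols sit at the bottom; the longest codeword is 4 bits.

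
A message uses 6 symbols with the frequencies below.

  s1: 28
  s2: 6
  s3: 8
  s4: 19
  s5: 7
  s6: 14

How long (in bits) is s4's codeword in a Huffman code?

Repeatedly merge the two smallest:
combine s2(6), s5(7) → 13
combine s3(8), 13 → 21
combine s6(14), s4(19) → 33
combine 21, s1(28) → 49
combine 33, 49 → 82
s4 sits 2 levels below the root, so its codeword is 2 bits.

2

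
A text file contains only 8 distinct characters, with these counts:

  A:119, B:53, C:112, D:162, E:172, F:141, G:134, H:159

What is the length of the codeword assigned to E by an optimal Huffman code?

Repeatedly merge the two smallest:
combine B(53), C(112) → 165
combine A(119), G(134) → 253
combine F(141), H(159) → 300
combine D(162), 165 → 327
combine E(172), 253 → 425
combine 300, 327 → 627
combine 425, 627 → 1052
The subtree containing E is merged 2 times, so code length = 2.

2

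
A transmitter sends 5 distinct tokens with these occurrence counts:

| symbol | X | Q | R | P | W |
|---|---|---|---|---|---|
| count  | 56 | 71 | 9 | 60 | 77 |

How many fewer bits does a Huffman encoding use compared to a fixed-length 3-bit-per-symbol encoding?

Fixed-length: 3 bits × 273 symbols = 819 bits.
Huffman merges:
combine R(9), X(56) → 65
combine P(60), 65 → 125
combine Q(71), W(77) → 148
combine 125, 148 → 273
Huffman total = 65 + 125 + 148 + 273 = 611 bits.
Saving = 819 − 611 = 208 bits.

208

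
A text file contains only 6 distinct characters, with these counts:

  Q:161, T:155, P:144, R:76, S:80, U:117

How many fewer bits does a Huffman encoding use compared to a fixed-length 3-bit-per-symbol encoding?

316

Fixed-length: 3 bits × 733 symbols = 2199 bits.
Huffman merges:
merge R(76) and S(80): 156
merge U(117) and P(144): 261
merge T(155) and 156: 311
merge Q(161) and 261: 422
merge 311 and 422: 733
Huffman total = 156 + 261 + 311 + 422 + 733 = 1883 bits.
Saving = 2199 − 1883 = 316 bits.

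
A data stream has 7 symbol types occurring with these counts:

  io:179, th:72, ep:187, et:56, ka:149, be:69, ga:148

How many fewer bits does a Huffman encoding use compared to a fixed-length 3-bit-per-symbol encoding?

Fixed-length: 3 bits × 860 symbols = 2580 bits.
Huffman merges:
merge et(56) and be(69): 125
merge th(72) and 125: 197
merge ga(148) and ka(149): 297
merge io(179) and ep(187): 366
merge 197 and 297: 494
merge 366 and 494: 860
Huffman total = 125 + 197 + 297 + 366 + 494 + 860 = 2339 bits.
Saving = 2580 − 2339 = 241 bits.

241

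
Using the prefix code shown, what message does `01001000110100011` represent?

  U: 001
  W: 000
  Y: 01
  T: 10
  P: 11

YUWPYWP

Read left to right; each codeword is recognised as soon as it completes (prefix code):
  01→Y | 001→U | 000→W | 11→P | 01→Y | 000→W | 11→P
Decoded message: YUWPYWP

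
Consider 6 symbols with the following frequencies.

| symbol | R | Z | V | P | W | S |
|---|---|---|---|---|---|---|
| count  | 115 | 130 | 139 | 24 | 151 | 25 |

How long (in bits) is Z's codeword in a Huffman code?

2

Build the tree from the bottom:
P(24) + S(25) → 49
49 + R(115) → 164
Z(130) + V(139) → 269
W(151) + 164 → 315
269 + 315 → 584
Z's leaf is at depth 2, giving a 2-bit codeword.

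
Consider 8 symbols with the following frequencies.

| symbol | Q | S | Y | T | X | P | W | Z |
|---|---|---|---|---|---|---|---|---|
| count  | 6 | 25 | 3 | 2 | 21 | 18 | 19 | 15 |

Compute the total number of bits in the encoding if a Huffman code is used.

Merge the two smallest weights repeatedly:
combine T(2), Y(3) → 5
combine 5, Q(6) → 11
combine 11, Z(15) → 26
combine P(18), W(19) → 37
combine X(21), S(25) → 46
combine 26, 37 → 63
combine 46, 63 → 109
Total encoded bits = sum of merged weights = 5 + 11 + 26 + 37 + 46 + 63 + 109 = 297.

297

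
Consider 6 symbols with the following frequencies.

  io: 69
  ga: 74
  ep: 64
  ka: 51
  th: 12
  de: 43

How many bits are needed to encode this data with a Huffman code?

Build the Huffman tree bottom-up:
merge th(12) and de(43): 55
merge ka(51) and 55: 106
merge ep(64) and io(69): 133
merge ga(74) and 106: 180
merge 133 and 180: 313
The encoded length is the sum of every internal node's weight: 55 + 106 + 133 + 180 + 313 = 787 bits.

787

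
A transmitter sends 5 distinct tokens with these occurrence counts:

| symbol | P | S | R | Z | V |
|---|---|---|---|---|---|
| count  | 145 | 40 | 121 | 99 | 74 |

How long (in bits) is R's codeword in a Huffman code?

2

Huffman merges, smallest pair first:
S(40) + V(74) → 114
Z(99) + 114 → 213
R(121) + P(145) → 266
213 + 266 → 479
R sits 2 levels below the root, so its codeword is 2 bits.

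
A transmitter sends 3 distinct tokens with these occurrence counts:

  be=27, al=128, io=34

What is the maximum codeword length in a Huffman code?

Merge the two lowest-weight nodes at each step:
be(27) + io(34) → 61
61 + al(128) → 189
The first pair merged (be, io) ends up deepest, at depth 2.

2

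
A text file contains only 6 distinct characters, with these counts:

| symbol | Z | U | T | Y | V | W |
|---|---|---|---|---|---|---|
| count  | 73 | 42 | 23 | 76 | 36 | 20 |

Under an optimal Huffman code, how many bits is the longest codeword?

3

Merge the two lowest-weight nodes at each step:
W(20) + T(23) → 43
V(36) + U(42) → 78
43 + Z(73) → 116
Y(76) + 78 → 154
116 + 154 → 270
The first pair merged (W, T) ends up deepest, at depth 3.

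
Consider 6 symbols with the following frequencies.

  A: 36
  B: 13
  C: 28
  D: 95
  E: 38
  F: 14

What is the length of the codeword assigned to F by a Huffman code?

4

Repeatedly merge the two smallest:
B(13) + F(14) → 27
27 + C(28) → 55
A(36) + E(38) → 74
55 + 74 → 129
D(95) + 129 → 224
F's leaf is at depth 4, giving a 4-bit codeword.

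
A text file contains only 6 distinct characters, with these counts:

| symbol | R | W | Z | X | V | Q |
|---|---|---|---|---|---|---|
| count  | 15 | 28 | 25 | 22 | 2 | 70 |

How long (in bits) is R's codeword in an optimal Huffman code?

4

Repeatedly merge the two smallest:
V(2) + R(15) → 17
17 + X(22) → 39
Z(25) + W(28) → 53
39 + 53 → 92
Q(70) + 92 → 162
R's leaf is at depth 4, giving a 4-bit codeword.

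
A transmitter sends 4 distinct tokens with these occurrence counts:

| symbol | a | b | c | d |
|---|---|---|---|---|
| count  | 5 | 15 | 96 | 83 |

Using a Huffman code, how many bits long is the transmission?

322

Build the Huffman tree bottom-up:
merge a(5) and b(15): 20
merge 20 and d(83): 103
merge c(96) and 103: 199
The encoded length is the sum of every internal node's weight: 20 + 103 + 199 = 322 bits.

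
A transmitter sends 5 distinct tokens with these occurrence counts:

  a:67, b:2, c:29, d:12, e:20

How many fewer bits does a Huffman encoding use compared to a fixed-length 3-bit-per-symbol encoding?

Fixed-length: 3 bits × 130 symbols = 390 bits.
Huffman merges:
merge b(2) and d(12): 14
merge 14 and e(20): 34
merge c(29) and 34: 63
merge 63 and a(67): 130
Huffman total = 14 + 34 + 63 + 130 = 241 bits.
Saving = 390 − 241 = 149 bits.

149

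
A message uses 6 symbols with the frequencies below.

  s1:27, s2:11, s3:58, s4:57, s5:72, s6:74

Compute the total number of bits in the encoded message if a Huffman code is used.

731

Build the Huffman tree bottom-up:
combine s2(11), s1(27) → 38
combine 38, s4(57) → 95
combine s3(58), s5(72) → 130
combine s6(74), 95 → 169
combine 130, 169 → 299
The encoded length is the sum of every internal node's weight: 38 + 95 + 130 + 169 + 299 = 731 bits.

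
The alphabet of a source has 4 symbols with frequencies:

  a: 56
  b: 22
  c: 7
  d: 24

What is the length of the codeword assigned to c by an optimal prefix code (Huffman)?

Huffman merges, smallest pair first:
c(7) + b(22) → 29
d(24) + 29 → 53
53 + a(56) → 109
c's leaf is at depth 3, giving a 3-bit codeword.

3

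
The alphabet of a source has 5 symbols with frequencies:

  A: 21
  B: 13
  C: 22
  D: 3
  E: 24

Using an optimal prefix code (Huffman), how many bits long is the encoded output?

Greedily combine the two least-frequent nodes:
D(3) + B(13) → 16
16 + A(21) → 37
C(22) + E(24) → 46
37 + 46 → 83
Each symbol's bit-cost is frequency × depth; summing gives 182 bits (equivalently 16 + 37 + 46 + 83).

182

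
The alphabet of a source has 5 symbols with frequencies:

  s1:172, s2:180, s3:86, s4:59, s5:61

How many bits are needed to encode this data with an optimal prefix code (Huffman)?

Greedily combine the two least-frequent nodes:
merge s4(59) and s5(61): 120
merge s3(86) and 120: 206
merge s1(172) and s2(180): 352
merge 206 and 352: 558
The encoded length is the sum of every internal node's weight: 120 + 206 + 352 + 558 = 1236 bits.

1236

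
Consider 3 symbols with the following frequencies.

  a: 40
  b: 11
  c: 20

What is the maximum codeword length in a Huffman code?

Merge the two lowest-weight nodes at each step:
b(11) + c(20) → 31
31 + a(40) → 71
Maximum depth reached is 2.

2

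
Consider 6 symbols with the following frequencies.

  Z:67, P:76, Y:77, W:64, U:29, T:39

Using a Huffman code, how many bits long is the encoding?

903

Build the Huffman tree bottom-up:
combine U(29), T(39) → 68
combine W(64), Z(67) → 131
combine 68, P(76) → 144
combine Y(77), 131 → 208
combine 144, 208 → 352
Total encoded bits = sum of merged weights = 68 + 131 + 144 + 208 + 352 = 903.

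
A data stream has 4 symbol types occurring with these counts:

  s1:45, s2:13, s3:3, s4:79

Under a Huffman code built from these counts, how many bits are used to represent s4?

Huffman merges, smallest pair first:
combine s3(3), s2(13) → 16
combine 16, s1(45) → 61
combine 61, s4(79) → 140
s4 is a child of the root — depth 1, so its codeword is a single bit.

1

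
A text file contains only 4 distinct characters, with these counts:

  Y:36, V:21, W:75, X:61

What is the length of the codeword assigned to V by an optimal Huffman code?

Build the tree from the bottom:
merge V(21) and Y(36): 57
merge 57 and X(61): 118
merge W(75) and 118: 193
V's leaf is at depth 3, giving a 3-bit codeword.

3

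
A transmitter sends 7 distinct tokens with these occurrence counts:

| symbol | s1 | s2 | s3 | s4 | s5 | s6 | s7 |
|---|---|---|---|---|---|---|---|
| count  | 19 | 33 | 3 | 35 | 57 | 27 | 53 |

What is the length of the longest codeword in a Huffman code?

4

Merge the two lowest-weight nodes at each step:
merge s3(3) and s1(19): 22
merge 22 and s6(27): 49
merge s2(33) and s4(35): 68
merge 49 and s7(53): 102
merge s5(57) and 68: 125
merge 102 and 125: 227
The rarest symbols sit at the bottom; the longest codeword is 4 bits.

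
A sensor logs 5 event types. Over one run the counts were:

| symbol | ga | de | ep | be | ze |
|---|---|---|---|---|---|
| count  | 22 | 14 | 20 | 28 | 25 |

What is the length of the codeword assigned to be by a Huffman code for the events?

Repeatedly merge the two smallest:
combine de(14), ep(20) → 34
combine ga(22), ze(25) → 47
combine be(28), 34 → 62
combine 47, 62 → 109
be sits 2 levels below the root, so its codeword is 2 bits.

2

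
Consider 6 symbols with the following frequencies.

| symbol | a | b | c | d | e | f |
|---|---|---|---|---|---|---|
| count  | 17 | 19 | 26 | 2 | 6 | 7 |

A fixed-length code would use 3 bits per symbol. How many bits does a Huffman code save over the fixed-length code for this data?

54

Fixed-length: 3 bits × 77 symbols = 231 bits.
Huffman merges:
d(2) + e(6) → 8
f(7) + 8 → 15
15 + a(17) → 32
b(19) + c(26) → 45
32 + 45 → 77
Huffman total = 8 + 15 + 32 + 45 + 77 = 177 bits.
Saving = 231 − 177 = 54 bits.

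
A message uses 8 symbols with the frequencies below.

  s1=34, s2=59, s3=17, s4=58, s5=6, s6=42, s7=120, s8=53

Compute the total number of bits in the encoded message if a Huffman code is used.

1068

Merge the two smallest weights repeatedly:
s5(6) + s3(17) → 23
23 + s1(34) → 57
s6(42) + s8(53) → 95
57 + s4(58) → 115
s2(59) + 95 → 154
115 + s7(120) → 235
154 + 235 → 389
The encoded length is the sum of every internal node's weight: 23 + 57 + 95 + 115 + 154 + 235 + 389 = 1068 bits.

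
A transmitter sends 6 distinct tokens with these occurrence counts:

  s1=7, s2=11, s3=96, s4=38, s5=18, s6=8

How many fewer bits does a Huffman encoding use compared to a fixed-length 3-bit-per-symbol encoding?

Fixed-length: 3 bits × 178 symbols = 534 bits.
Huffman merges:
combine s1(7), s6(8) → 15
combine s2(11), 15 → 26
combine s5(18), 26 → 44
combine s4(38), 44 → 82
combine 82, s3(96) → 178
Huffman total = 15 + 26 + 44 + 82 + 178 = 345 bits.
Saving = 534 − 345 = 189 bits.

189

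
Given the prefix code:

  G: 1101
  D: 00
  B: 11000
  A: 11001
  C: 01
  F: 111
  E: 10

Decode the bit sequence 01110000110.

Read left to right; each codeword is recognised as soon as it completes (prefix code):
  01→C | 11000→B | 01→C | 10→E
Decoded message: CBCE

CBCE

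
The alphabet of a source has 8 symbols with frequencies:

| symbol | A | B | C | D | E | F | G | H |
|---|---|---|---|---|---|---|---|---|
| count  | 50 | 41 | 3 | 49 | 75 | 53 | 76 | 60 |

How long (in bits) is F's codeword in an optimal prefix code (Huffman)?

3

Huffman merges, smallest pair first:
combine C(3), B(41) → 44
combine 44, D(49) → 93
combine A(50), F(53) → 103
combine H(60), E(75) → 135
combine G(76), 93 → 169
combine 103, 135 → 238
combine 169, 238 → 407
F's leaf is at depth 3, giving a 3-bit codeword.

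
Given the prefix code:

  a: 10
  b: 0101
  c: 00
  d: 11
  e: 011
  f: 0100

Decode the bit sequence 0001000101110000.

Read left to right; each codeword is recognised as soon as it completes (prefix code):
  00→c | 0100→f | 0101→b | 11→d | 00→c | 00→c
Decoded message: cfbdcc

cfbdcc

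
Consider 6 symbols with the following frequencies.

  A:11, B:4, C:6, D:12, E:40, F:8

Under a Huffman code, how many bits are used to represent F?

Build the tree from the bottom:
merge B(4) and C(6): 10
merge F(8) and 10: 18
merge A(11) and D(12): 23
merge 18 and 23: 41
merge E(40) and 41: 81
F's leaf is at depth 3, giving a 3-bit codeword.

3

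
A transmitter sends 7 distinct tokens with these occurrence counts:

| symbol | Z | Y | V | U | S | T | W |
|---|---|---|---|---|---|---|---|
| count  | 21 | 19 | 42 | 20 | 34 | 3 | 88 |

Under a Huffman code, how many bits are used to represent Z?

Huffman merges, smallest pair first:
T(3) + Y(19) → 22
U(20) + Z(21) → 41
22 + S(34) → 56
41 + V(42) → 83
56 + 83 → 139
W(88) + 139 → 227
Z sits 4 levels below the root, so its codeword is 4 bits.

4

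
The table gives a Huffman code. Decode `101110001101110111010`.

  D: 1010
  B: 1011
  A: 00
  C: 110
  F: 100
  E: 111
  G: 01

BFGBBD

Read left to right; each codeword is recognised as soon as it completes (prefix code):
  1011→B | 100→F | 01→G | 1011→B | 1011→B | 1010→D
Decoded message: BFGBBD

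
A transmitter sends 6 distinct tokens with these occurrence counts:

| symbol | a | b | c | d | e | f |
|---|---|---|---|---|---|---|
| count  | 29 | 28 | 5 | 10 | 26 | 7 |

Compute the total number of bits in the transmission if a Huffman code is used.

Build the Huffman tree bottom-up:
combine c(5), f(7) → 12
combine d(10), 12 → 22
combine 22, e(26) → 48
combine b(28), a(29) → 57
combine 48, 57 → 105
The encoded length is the sum of every internal node's weight: 12 + 22 + 48 + 57 + 105 = 244 bits.

244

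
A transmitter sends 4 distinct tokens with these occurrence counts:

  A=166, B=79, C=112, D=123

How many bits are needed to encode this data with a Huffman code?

Merge the two smallest weights repeatedly:
combine B(79), C(112) → 191
combine D(123), A(166) → 289
combine 191, 289 → 480
Each symbol's bit-cost is frequency × depth; summing gives 960 bits (equivalently 191 + 289 + 480).

960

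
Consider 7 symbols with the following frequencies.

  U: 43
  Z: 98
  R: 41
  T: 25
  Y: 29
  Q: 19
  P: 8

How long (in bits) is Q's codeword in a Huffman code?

5

Build the tree from the bottom:
combine P(8), Q(19) → 27
combine T(25), 27 → 52
combine Y(29), R(41) → 70
combine U(43), 52 → 95
combine 70, 95 → 165
combine Z(98), 165 → 263
Q's leaf is at depth 5, giving a 5-bit codeword.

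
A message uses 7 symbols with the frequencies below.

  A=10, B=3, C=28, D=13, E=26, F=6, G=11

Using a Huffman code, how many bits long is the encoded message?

246

Merge the two smallest weights repeatedly:
B(3) + F(6) → 9
9 + A(10) → 19
G(11) + D(13) → 24
19 + 24 → 43
E(26) + C(28) → 54
43 + 54 → 97
Each symbol's bit-cost is frequency × depth; summing gives 246 bits (equivalently 9 + 19 + 24 + 43 + 54 + 97).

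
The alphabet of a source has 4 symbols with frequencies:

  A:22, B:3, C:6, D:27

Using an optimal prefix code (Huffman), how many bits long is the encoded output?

98

Greedily combine the two least-frequent nodes:
combine B(3), C(6) → 9
combine 9, A(22) → 31
combine D(27), 31 → 58
Total encoded bits = sum of merged weights = 9 + 31 + 58 = 98.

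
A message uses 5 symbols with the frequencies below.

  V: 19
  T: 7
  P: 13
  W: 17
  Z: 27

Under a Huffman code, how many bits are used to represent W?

2

Huffman merges, smallest pair first:
T(7) + P(13) → 20
W(17) + V(19) → 36
20 + Z(27) → 47
36 + 47 → 83
W's leaf is at depth 2, giving a 2-bit codeword.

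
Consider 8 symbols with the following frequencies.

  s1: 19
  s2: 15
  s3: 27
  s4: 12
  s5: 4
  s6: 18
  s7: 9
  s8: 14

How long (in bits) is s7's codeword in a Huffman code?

Huffman merges, smallest pair first:
s5(4) + s7(9) → 13
s4(12) + 13 → 25
s8(14) + s2(15) → 29
s6(18) + s1(19) → 37
25 + s3(27) → 52
29 + 37 → 66
52 + 66 → 118
s7 sits 4 levels below the root, so its codeword is 4 bits.

4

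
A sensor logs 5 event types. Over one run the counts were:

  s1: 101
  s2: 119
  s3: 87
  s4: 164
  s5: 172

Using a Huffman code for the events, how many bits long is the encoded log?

Build the Huffman tree bottom-up:
s3(87) + s1(101) → 188
s2(119) + s4(164) → 283
s5(172) + 188 → 360
283 + 360 → 643
The encoded length is the sum of every internal node's weight: 188 + 283 + 360 + 643 = 1474 bits.

1474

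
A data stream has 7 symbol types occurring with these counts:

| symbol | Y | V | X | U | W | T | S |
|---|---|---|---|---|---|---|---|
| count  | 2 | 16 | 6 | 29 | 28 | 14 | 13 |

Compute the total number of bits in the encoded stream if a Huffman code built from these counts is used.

275

Merge the two smallest weights repeatedly:
Y(2) + X(6) → 8
8 + S(13) → 21
T(14) + V(16) → 30
21 + W(28) → 49
U(29) + 30 → 59
49 + 59 → 108
Total encoded bits = sum of merged weights = 8 + 21 + 30 + 49 + 59 + 108 = 275.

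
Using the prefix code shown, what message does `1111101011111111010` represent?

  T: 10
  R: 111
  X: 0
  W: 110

Read left to right; each codeword is recognised as soon as it completes (prefix code):
  111→R | 110→W | 10→T | 111→R | 111→R | 110→W | 10→T
Decoded message: RWTRRWT

RWTRRWT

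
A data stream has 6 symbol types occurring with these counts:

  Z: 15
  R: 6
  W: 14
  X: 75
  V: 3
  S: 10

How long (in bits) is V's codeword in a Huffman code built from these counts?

Build the tree from the bottom:
combine V(3), R(6) → 9
combine 9, S(10) → 19
combine W(14), Z(15) → 29
combine 19, 29 → 48
combine 48, X(75) → 123
V's leaf is at depth 4, giving a 4-bit codeword.

4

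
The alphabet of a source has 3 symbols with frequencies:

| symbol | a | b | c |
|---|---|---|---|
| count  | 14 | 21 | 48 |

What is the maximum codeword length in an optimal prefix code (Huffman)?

2

Merge the two lowest-weight nodes at each step:
merge a(14) and b(21): 35
merge 35 and c(48): 83
Maximum depth reached is 2.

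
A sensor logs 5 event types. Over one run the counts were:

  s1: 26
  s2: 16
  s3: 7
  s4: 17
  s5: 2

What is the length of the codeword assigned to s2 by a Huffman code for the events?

3

Repeatedly merge the two smallest:
combine s5(2), s3(7) → 9
combine 9, s2(16) → 25
combine s4(17), 25 → 42
combine s1(26), 42 → 68
The subtree containing s2 is merged 3 times, so code length = 3.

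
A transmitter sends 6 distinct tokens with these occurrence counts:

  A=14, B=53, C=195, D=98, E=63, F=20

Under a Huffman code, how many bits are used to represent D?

2

Huffman merges, smallest pair first:
combine A(14), F(20) → 34
combine 34, B(53) → 87
combine E(63), 87 → 150
combine D(98), 150 → 248
combine C(195), 248 → 443
The subtree containing D is merged 2 times, so code length = 2.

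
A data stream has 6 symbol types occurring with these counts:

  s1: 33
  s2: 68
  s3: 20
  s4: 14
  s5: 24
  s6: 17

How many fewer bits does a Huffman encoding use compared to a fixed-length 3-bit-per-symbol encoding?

105

Fixed-length: 3 bits × 176 symbols = 528 bits.
Huffman merges:
s4(14) + s6(17) → 31
s3(20) + s5(24) → 44
31 + s1(33) → 64
44 + 64 → 108
s2(68) + 108 → 176
Huffman total = 31 + 44 + 64 + 108 + 176 = 423 bits.
Saving = 528 − 423 = 105 bits.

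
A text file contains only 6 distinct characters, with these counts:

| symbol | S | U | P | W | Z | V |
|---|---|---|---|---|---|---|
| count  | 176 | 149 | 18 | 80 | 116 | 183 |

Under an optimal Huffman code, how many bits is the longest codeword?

4

Merge the two lowest-weight nodes at each step:
combine P(18), W(80) → 98
combine 98, Z(116) → 214
combine U(149), S(176) → 325
combine V(183), 214 → 397
combine 325, 397 → 722
The first pair merged (P, W) ends up deepest, at depth 4.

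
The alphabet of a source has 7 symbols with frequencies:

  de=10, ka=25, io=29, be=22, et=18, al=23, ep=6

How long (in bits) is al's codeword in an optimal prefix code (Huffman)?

3

Repeatedly merge the two smallest:
merge ep(6) and de(10): 16
merge 16 and et(18): 34
merge be(22) and al(23): 45
merge ka(25) and io(29): 54
merge 34 and 45: 79
merge 54 and 79: 133
The subtree containing al is merged 3 times, so code length = 3.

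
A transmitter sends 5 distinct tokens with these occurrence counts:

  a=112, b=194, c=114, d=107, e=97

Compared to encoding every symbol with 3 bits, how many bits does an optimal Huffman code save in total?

Fixed-length: 3 bits × 624 symbols = 1872 bits.
Huffman merges:
combine e(97), d(107) → 204
combine a(112), c(114) → 226
combine b(194), 204 → 398
combine 226, 398 → 624
Huffman total = 204 + 226 + 398 + 624 = 1452 bits.
Saving = 1872 − 1452 = 420 bits.

420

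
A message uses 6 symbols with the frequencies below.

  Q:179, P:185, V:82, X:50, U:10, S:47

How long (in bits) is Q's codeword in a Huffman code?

2

Huffman merges, smallest pair first:
merge U(10) and S(47): 57
merge X(50) and 57: 107
merge V(82) and 107: 189
merge Q(179) and P(185): 364
merge 189 and 364: 553
The subtree containing Q is merged 2 times, so code length = 2.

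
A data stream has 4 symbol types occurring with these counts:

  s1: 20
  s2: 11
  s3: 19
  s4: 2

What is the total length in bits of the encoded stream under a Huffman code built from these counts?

97

Merge the two smallest weights repeatedly:
s4(2) + s2(11) → 13
13 + s3(19) → 32
s1(20) + 32 → 52
The encoded length is the sum of every internal node's weight: 13 + 32 + 52 = 97 bits.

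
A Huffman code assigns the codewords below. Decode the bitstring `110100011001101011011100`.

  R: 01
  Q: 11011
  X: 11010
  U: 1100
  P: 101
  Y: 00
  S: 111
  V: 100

Read left to right; each codeword is recognised as soon as it completes (prefix code):
  11010→X | 00→Y | 1100→U | 11010→X | 11011→Q | 100→V
Decoded message: XYUXQV

XYUXQV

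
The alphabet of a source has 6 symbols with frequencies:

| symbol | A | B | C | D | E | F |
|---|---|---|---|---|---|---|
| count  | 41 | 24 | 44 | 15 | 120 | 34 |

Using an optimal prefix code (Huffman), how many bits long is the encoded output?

633

Merge the two smallest weights repeatedly:
combine D(15), B(24) → 39
combine F(34), 39 → 73
combine A(41), C(44) → 85
combine 73, 85 → 158
combine E(120), 158 → 278
The encoded length is the sum of every internal node's weight: 39 + 73 + 85 + 158 + 278 = 633 bits.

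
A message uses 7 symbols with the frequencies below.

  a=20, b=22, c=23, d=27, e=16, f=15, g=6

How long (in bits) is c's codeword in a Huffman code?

2

Build the tree from the bottom:
g(6) + f(15) → 21
e(16) + a(20) → 36
21 + b(22) → 43
c(23) + d(27) → 50
36 + 43 → 79
50 + 79 → 129
c's leaf is at depth 2, giving a 2-bit codeword.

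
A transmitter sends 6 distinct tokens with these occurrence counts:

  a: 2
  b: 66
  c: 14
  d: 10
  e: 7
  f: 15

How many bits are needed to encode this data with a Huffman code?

219

Greedily combine the two least-frequent nodes:
combine a(2), e(7) → 9
combine 9, d(10) → 19
combine c(14), f(15) → 29
combine 19, 29 → 48
combine 48, b(66) → 114
Each symbol's bit-cost is frequency × depth; summing gives 219 bits (equivalently 9 + 19 + 29 + 48 + 114).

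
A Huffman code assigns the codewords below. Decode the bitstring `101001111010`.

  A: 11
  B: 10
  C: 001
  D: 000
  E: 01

BBEABB

Read left to right; each codeword is recognised as soon as it completes (prefix code):
  10→B | 10→B | 01→E | 11→A | 10→B | 10→B
Decoded message: BBEABB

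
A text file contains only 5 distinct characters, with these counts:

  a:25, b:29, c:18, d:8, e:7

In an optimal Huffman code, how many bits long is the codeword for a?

Huffman merges, smallest pair first:
combine e(7), d(8) → 15
combine 15, c(18) → 33
combine a(25), b(29) → 54
combine 33, 54 → 87
a sits 2 levels below the root, so its codeword is 2 bits.

2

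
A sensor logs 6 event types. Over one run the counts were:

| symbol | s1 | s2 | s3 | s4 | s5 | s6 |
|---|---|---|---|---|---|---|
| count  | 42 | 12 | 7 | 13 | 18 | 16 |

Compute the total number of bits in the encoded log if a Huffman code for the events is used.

259

Build the Huffman tree bottom-up:
merge s3(7) and s2(12): 19
merge s4(13) and s6(16): 29
merge s5(18) and 19: 37
merge 29 and 37: 66
merge s1(42) and 66: 108
The encoded length is the sum of every internal node's weight: 19 + 29 + 37 + 66 + 108 = 259 bits.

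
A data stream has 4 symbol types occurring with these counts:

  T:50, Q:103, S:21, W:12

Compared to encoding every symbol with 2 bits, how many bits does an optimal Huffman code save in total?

Fixed-length: 2 bits × 186 symbols = 372 bits.
Huffman merges:
W(12) + S(21) → 33
33 + T(50) → 83
83 + Q(103) → 186
Huffman total = 33 + 83 + 186 = 302 bits.
Saving = 372 − 302 = 70 bits.

70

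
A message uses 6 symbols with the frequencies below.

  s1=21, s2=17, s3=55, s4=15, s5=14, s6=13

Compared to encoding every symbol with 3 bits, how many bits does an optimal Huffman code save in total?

83

Fixed-length: 3 bits × 135 symbols = 405 bits.
Huffman merges:
s6(13) + s5(14) → 27
s4(15) + s2(17) → 32
s1(21) + 27 → 48
32 + 48 → 80
s3(55) + 80 → 135
Huffman total = 27 + 32 + 48 + 80 + 135 = 322 bits.
Saving = 405 − 322 = 83 bits.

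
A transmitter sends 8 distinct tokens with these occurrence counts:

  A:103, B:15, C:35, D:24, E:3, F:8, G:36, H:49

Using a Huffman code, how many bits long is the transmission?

700

Build the Huffman tree bottom-up:
merge E(3) and F(8): 11
merge 11 and B(15): 26
merge D(24) and 26: 50
merge C(35) and G(36): 71
merge H(49) and 50: 99
merge 71 and 99: 170
merge A(103) and 170: 273
Total encoded bits = sum of merged weights = 11 + 26 + 50 + 71 + 99 + 170 + 273 = 700.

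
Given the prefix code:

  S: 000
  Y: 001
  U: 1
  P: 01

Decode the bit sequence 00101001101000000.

YPYUPSS

Read left to right; each codeword is recognised as soon as it completes (prefix code):
  001→Y | 01→P | 001→Y | 1→U | 01→P | 000→S | 000→S
Decoded message: YPYUPSS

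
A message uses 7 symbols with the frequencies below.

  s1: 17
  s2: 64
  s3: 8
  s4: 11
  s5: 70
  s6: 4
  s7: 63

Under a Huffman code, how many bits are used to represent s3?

5

Build the tree from the bottom:
s6(4) + s3(8) → 12
s4(11) + 12 → 23
s1(17) + 23 → 40
40 + s7(63) → 103
s2(64) + s5(70) → 134
103 + 134 → 237
The subtree containing s3 is merged 5 times, so code length = 5.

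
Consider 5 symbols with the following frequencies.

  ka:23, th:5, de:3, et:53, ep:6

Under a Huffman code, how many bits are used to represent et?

1

Huffman merges, smallest pair first:
combine de(3), th(5) → 8
combine ep(6), 8 → 14
combine 14, ka(23) → 37
combine 37, et(53) → 90
et sits one level below the root: a 1-bit codeword.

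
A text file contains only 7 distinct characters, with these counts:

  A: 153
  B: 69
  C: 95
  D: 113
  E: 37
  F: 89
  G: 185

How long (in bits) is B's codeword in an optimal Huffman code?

4

Repeatedly merge the two smallest:
E(37) + B(69) → 106
F(89) + C(95) → 184
106 + D(113) → 219
A(153) + 184 → 337
G(185) + 219 → 404
337 + 404 → 741
B sits 4 levels below the root, so its codeword is 4 bits.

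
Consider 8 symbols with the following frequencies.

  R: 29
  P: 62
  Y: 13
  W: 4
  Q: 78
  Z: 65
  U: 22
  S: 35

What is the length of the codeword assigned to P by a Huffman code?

3

Huffman merges, smallest pair first:
merge W(4) and Y(13): 17
merge 17 and U(22): 39
merge R(29) and S(35): 64
merge 39 and P(62): 101
merge 64 and Z(65): 129
merge Q(78) and 101: 179
merge 129 and 179: 308
P's leaf is at depth 3, giving a 3-bit codeword.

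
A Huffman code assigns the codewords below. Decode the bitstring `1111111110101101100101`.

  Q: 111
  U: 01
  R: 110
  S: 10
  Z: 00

Read left to right; each codeword is recognised as soon as it completes (prefix code):
  111→Q | 111→Q | 111→Q | 01→U | 01→U | 10→S | 110→R | 01→U | 01→U
Decoded message: QQQUUSRUU

QQQUUSRUU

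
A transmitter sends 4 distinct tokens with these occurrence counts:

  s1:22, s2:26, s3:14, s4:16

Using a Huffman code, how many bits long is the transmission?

156

Build the Huffman tree bottom-up:
merge s3(14) and s4(16): 30
merge s1(22) and s2(26): 48
merge 30 and 48: 78
Total encoded bits = sum of merged weights = 30 + 48 + 78 = 156.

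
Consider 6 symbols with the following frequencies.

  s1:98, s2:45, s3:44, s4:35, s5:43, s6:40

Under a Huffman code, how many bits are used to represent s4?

3

Build the tree from the bottom:
merge s4(35) and s6(40): 75
merge s5(43) and s3(44): 87
merge s2(45) and 75: 120
merge 87 and s1(98): 185
merge 120 and 185: 305
s4 sits 3 levels below the root, so its codeword is 3 bits.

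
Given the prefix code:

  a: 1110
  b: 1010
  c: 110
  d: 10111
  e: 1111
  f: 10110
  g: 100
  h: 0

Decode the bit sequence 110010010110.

chgf

Read left to right; each codeword is recognised as soon as it completes (prefix code):
  110→c | 0→h | 100→g | 10110→f
Decoded message: chgf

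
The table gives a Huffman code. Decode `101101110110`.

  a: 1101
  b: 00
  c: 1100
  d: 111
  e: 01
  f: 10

Read left to right; each codeword is recognised as soon as it completes (prefix code):
  10→f | 1101→a | 1101→a | 10→f
Decoded message: faaf

faaf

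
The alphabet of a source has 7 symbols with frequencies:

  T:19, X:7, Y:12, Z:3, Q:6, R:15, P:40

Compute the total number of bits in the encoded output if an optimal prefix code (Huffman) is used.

251

Merge the two smallest weights repeatedly:
merge Z(3) and Q(6): 9
merge X(7) and 9: 16
merge Y(12) and R(15): 27
merge 16 and T(19): 35
merge 27 and 35: 62
merge P(40) and 62: 102
Each symbol's bit-cost is frequency × depth; summing gives 251 bits (equivalently 9 + 16 + 27 + 35 + 62 + 102).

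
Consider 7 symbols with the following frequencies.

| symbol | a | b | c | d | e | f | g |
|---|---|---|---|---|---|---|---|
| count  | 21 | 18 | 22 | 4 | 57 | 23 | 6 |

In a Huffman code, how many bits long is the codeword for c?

3

Repeatedly merge the two smallest:
d(4) + g(6) → 10
10 + b(18) → 28
a(21) + c(22) → 43
f(23) + 28 → 51
43 + 51 → 94
e(57) + 94 → 151
c sits 3 levels below the root, so its codeword is 3 bits.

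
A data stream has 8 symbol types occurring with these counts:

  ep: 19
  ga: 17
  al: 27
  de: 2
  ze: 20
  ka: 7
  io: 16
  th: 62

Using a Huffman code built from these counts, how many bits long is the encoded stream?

Merge the two smallest weights repeatedly:
merge de(2) and ka(7): 9
merge 9 and io(16): 25
merge ga(17) and ep(19): 36
merge ze(20) and 25: 45
merge al(27) and 36: 63
merge 45 and th(62): 107
merge 63 and 107: 170
Each symbol's bit-cost is frequency × depth; summing gives 455 bits (equivalently 9 + 25 + 36 + 45 + 63 + 107 + 170).

455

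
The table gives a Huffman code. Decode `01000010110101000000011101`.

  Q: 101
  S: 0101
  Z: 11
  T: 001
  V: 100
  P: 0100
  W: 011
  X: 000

Read left to right; each codeword is recognised as soon as it completes (prefix code):
  0100→P | 001→T | 011→W | 0101→S | 000→X | 000→X | 011→W | 101→Q
Decoded message: PTWSXXWQ

PTWSXXWQ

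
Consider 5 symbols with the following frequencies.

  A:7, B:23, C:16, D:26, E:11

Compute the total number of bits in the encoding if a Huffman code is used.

Greedily combine the two least-frequent nodes:
A(7) + E(11) → 18
C(16) + 18 → 34
B(23) + D(26) → 49
34 + 49 → 83
Each symbol's bit-cost is frequency × depth; summing gives 184 bits (equivalently 18 + 34 + 49 + 83).

184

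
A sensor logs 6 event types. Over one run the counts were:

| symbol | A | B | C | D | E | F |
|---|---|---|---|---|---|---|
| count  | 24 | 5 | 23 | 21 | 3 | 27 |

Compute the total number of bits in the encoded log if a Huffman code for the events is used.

Greedily combine the two least-frequent nodes:
E(3) + B(5) → 8
8 + D(21) → 29
C(23) + A(24) → 47
F(27) + 29 → 56
47 + 56 → 103
Each symbol's bit-cost is frequency × depth; summing gives 243 bits (equivalently 8 + 29 + 47 + 56 + 103).

243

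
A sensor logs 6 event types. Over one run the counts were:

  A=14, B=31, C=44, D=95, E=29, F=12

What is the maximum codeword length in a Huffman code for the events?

Merge the two lowest-weight nodes at each step:
combine F(12), A(14) → 26
combine 26, E(29) → 55
combine B(31), C(44) → 75
combine 55, 75 → 130
combine D(95), 130 → 225
The first pair merged (F, A) ends up deepest, at depth 4.

4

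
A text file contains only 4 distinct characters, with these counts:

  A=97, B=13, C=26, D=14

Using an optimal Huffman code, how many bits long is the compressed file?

230

Greedily combine the two least-frequent nodes:
merge B(13) and D(14): 27
merge C(26) and 27: 53
merge 53 and A(97): 150
Total encoded bits = sum of merged weights = 27 + 53 + 150 = 230.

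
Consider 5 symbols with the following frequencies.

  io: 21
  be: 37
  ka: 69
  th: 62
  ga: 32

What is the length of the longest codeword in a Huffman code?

3

Merge the two lowest-weight nodes at each step:
io(21) + ga(32) → 53
be(37) + 53 → 90
th(62) + ka(69) → 131
90 + 131 → 221
The first pair merged (io, ga) ends up deepest, at depth 3.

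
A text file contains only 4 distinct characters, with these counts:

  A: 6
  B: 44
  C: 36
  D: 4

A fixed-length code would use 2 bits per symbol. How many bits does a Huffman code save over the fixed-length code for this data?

34

Fixed-length: 2 bits × 90 symbols = 180 bits.
Huffman merges:
combine D(4), A(6) → 10
combine 10, C(36) → 46
combine B(44), 46 → 90
Huffman total = 10 + 46 + 90 = 146 bits.
Saving = 180 − 146 = 34 bits.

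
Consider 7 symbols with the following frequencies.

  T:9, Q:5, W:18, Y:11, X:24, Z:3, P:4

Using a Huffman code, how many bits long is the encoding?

Merge the two smallest weights repeatedly:
combine Z(3), P(4) → 7
combine Q(5), 7 → 12
combine T(9), Y(11) → 20
combine 12, W(18) → 30
combine 20, X(24) → 44
combine 30, 44 → 74
Each symbol's bit-cost is frequency × depth; summing gives 187 bits (equivalently 7 + 12 + 20 + 30 + 44 + 74).

187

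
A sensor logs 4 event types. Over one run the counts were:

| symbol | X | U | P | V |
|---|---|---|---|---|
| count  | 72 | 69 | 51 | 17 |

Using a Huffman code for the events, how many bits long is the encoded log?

414

Merge the two smallest weights repeatedly:
combine V(17), P(51) → 68
combine 68, U(69) → 137
combine X(72), 137 → 209
Total encoded bits = sum of merged weights = 68 + 137 + 209 = 414.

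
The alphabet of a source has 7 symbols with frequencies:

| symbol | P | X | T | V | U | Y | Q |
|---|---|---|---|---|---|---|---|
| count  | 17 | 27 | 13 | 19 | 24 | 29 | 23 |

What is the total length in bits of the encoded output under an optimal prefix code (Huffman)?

427

Merge the two smallest weights repeatedly:
combine T(13), P(17) → 30
combine V(19), Q(23) → 42
combine U(24), X(27) → 51
combine Y(29), 30 → 59
combine 42, 51 → 93
combine 59, 93 → 152
The encoded length is the sum of every internal node's weight: 30 + 42 + 51 + 59 + 93 + 152 = 427 bits.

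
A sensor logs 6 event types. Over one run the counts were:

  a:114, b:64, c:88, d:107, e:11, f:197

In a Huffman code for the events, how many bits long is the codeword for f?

Build the tree from the bottom:
combine e(11), b(64) → 75
combine 75, c(88) → 163
combine d(107), a(114) → 221
combine 163, f(197) → 360
combine 221, 360 → 581
f's leaf is at depth 2, giving a 2-bit codeword.

2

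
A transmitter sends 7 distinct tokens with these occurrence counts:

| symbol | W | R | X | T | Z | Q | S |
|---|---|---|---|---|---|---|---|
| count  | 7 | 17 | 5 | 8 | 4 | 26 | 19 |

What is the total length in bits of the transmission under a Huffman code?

Build the Huffman tree bottom-up:
merge Z(4) and X(5): 9
merge W(7) and T(8): 15
merge 9 and 15: 24
merge R(17) and S(19): 36
merge 24 and Q(26): 50
merge 36 and 50: 86
The encoded length is the sum of every internal node's weight: 9 + 15 + 24 + 36 + 50 + 86 = 220 bits.

220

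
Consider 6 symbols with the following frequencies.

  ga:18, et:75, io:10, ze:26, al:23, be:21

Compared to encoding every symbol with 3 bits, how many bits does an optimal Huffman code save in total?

122

Fixed-length: 3 bits × 173 symbols = 519 bits.
Huffman merges:
merge io(10) and ga(18): 28
merge be(21) and al(23): 44
merge ze(26) and 28: 54
merge 44 and 54: 98
merge et(75) and 98: 173
Huffman total = 28 + 44 + 54 + 98 + 173 = 397 bits.
Saving = 519 − 397 = 122 bits.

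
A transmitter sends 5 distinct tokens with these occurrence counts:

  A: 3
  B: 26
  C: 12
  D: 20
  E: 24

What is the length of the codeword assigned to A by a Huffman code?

Repeatedly merge the two smallest:
combine A(3), C(12) → 15
combine 15, D(20) → 35
combine E(24), B(26) → 50
combine 35, 50 → 85
A sits 3 levels below the root, so its codeword is 3 bits.

3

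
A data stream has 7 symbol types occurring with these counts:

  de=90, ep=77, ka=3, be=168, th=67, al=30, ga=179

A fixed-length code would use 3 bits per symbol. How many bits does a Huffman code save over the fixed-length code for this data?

Fixed-length: 3 bits × 614 symbols = 1842 bits.
Huffman merges:
ka(3) + al(30) → 33
33 + th(67) → 100
ep(77) + de(90) → 167
100 + 167 → 267
be(168) + ga(179) → 347
267 + 347 → 614
Huffman total = 33 + 100 + 167 + 267 + 347 + 614 = 1528 bits.
Saving = 1842 − 1528 = 314 bits.

314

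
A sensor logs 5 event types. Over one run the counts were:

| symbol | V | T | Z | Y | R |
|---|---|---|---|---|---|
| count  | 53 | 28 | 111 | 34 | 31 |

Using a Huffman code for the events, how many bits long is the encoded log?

Build the Huffman tree bottom-up:
T(28) + R(31) → 59
Y(34) + V(53) → 87
59 + 87 → 146
Z(111) + 146 → 257
The encoded length is the sum of every internal node's weight: 59 + 87 + 146 + 257 = 549 bits.

549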